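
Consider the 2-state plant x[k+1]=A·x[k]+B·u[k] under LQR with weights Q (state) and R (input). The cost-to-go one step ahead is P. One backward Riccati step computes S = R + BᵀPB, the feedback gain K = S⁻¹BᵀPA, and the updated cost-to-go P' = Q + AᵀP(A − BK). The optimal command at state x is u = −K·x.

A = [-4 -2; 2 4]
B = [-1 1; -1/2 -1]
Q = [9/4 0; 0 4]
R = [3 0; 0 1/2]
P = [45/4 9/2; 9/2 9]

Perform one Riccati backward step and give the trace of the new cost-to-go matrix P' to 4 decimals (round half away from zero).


23.8924

BᵀP = [-13.5000 -9.0000; 6.7500 -4.5000]
S = R + BᵀPB = [3 0; 0 1/2] + [18.0000 -4.5000; -4.5000 11.2500] = [21.0000 -4.5000; -4.5000 11.7500]
BᵀPA = [36.0000 -9.0000; -36.0000 -31.5000]
K = S⁻¹·BᵀPA = [1.1523 -1.0927; -2.6225 -3.0993]
A−BK = [-0.2252 0.0066; -0.0464 0.3543]
AᵀP(A−BK) = [8.1060 -0.2384; -0.2384 9.5364]
P' = Q + AᵀP(A−BK) = [10.3560 -0.2384; -0.2384 13.5364]
tr(P') = 23.8924


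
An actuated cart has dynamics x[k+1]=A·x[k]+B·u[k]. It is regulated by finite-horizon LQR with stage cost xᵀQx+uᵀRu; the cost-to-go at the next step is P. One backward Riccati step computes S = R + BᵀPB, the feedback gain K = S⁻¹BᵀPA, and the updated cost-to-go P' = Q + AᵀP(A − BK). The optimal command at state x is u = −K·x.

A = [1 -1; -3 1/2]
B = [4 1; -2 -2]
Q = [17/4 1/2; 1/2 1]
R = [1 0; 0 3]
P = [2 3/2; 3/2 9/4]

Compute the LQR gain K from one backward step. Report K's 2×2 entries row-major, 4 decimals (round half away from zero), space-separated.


BᵀP = [5.0000 1.5000; -1.0000 -3.0000]
S = R + BᵀPB = [1 0; 0 3] + [17.0000 2.0000; 2.0000 5.0000] = [18.0000 2.0000; 2.0000 8.0000]
BᵀPA = [0.5000 -4.2500; 8.0000 -0.5000]
K = S⁻¹·BᵀPA = [-0.0857 -0.2357; 1.0214 -0.0036]
A−BK = [0.3214 -0.0536; -1.1286 0.0214]
AᵀP(A−BK) = [5.1214 0.0214; 0.0214 0.0589]
P' = Q + AᵀP(A−BK) = [9.3714 0.5214; 0.5214 1.0589]
tr(P') = 10.4304

-0.0857 -0.2357 1.0214 -0.0036


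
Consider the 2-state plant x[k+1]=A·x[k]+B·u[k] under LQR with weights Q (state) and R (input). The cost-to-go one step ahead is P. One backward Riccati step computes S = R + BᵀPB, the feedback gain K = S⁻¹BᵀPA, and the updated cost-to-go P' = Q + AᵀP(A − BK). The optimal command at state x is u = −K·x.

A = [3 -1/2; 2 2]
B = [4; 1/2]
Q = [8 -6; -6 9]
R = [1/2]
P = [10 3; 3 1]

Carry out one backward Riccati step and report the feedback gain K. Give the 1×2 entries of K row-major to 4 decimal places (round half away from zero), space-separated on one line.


BᵀP = [41.5000 12.5000]
S = R + BᵀPB = [1/2] + [172.2500] = [172.7500]
BᵀPA = [149.5000 4.2500]
K = S⁻¹·BᵀPA = [0.8654 0.0246]
A−BK = [-0.4616 -0.5984; 1.5673 1.9877]
AᵀP(A−BK) = [0.6208 0.3220; 0.3220 0.3954]
P' = Q + AᵀP(A−BK) = [8.6208 -5.6780; -5.6780 9.3954]
tr(P') = 18.0163

0.8654 0.0246


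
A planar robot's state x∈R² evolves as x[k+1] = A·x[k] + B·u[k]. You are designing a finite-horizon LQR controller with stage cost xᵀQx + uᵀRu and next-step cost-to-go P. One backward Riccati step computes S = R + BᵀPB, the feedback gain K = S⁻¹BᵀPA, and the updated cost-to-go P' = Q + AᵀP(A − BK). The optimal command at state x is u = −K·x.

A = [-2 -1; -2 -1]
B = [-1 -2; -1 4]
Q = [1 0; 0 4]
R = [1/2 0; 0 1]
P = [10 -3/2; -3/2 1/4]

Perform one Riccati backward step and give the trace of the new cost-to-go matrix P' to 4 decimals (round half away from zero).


5.8005

BᵀP = [-8.5000 1.2500; -26.0000 4.0000]
S = R + BᵀPB = [1/2 0; 0 1] + [7.2500 22.0000; 22.0000 68.0000] = [7.7500 22.0000; 22.0000 69.0000]
BᵀPA = [14.5000 7.2500; 44.0000 22.0000]
K = S⁻¹·BᵀPA = [0.6404 0.3202; 0.4335 0.2167]
A−BK = [-0.4926 -0.2463; -3.0936 -1.5468]
AᵀP(A−BK) = [0.6404 0.3202; 0.3202 0.1601]
P' = Q + AᵀP(A−BK) = [1.6404 0.3202; 0.3202 4.1601]
tr(P') = 5.8005


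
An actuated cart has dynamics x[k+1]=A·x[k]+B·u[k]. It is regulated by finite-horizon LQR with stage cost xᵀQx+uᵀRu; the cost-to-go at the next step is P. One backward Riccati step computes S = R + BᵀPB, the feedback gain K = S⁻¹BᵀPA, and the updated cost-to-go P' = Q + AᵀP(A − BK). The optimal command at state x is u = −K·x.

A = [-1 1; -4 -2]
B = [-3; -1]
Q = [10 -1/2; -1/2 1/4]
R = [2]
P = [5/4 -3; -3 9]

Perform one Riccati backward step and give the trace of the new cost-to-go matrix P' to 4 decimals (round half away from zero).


BᵀP = [-0.7500 0.0000]
S = R + BᵀPB = [2] + [2.2500] = [4.2500]
BᵀPA = [0.7500 -0.7500]
K = S⁻¹·BᵀPA = [0.1765 -0.1765]
A−BK = [-0.4706 0.4706; -3.8235 -2.1765]
AᵀP(A−BK) = [121.1176 76.8824; 76.8824 49.1176]
P' = Q + AᵀP(A−BK) = [131.1176 76.3824; 76.3824 49.3676]
tr(P') = 180.4853

180.4853


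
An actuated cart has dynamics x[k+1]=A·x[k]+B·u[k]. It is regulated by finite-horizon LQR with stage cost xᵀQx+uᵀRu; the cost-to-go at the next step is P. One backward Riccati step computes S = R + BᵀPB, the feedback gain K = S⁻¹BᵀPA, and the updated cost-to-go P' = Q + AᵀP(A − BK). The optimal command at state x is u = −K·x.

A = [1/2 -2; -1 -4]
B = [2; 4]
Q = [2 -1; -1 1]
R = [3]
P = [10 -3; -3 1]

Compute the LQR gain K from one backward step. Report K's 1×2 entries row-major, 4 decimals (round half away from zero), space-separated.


0.5455 -0.7273

BᵀP = [8.0000 -2.0000]
S = R + BᵀPB = [3] + [8.0000] = [11.0000]
BᵀPA = [6.0000 -8.0000]
K = S⁻¹·BᵀPA = [0.5455 -0.7273]
A−BK = [-0.5909 -0.5455; -3.1818 -1.0909]
AᵀP(A−BK) = [3.2273 -1.6364; -1.6364 2.1818]
P' = Q + AᵀP(A−BK) = [5.2273 -2.6364; -2.6364 3.1818]
tr(P') = 8.4091


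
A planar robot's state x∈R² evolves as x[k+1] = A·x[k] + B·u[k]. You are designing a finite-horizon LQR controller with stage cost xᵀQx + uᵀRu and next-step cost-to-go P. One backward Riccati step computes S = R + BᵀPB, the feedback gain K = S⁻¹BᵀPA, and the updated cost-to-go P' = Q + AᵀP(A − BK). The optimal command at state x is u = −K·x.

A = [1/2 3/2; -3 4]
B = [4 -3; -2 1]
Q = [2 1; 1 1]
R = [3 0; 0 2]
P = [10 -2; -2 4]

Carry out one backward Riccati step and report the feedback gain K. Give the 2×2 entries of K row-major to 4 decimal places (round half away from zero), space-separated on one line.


0.8507 -1.0950 0.7398 -1.5747

BᵀP = [44.0000 -16.0000; -32.0000 10.0000]
S = R + BᵀPB = [3 0; 0 2] + [208.0000 -148.0000; -148.0000 106.0000] = [211.0000 -148.0000; -148.0000 108.0000]
BᵀPA = [70.0000 2.0000; -46.0000 -8.0000]
K = S⁻¹·BᵀPA = [0.8507 -1.0950; 0.7398 -1.5747]
A−BK = [-0.6833 1.1561; -2.0385 3.3846]
AᵀP(A−BK) = [18.9842 -31.2828; -31.2828 52.0928]
P' = Q + AᵀP(A−BK) = [20.9842 -30.2828; -30.2828 53.0928]
tr(P') = 74.0769


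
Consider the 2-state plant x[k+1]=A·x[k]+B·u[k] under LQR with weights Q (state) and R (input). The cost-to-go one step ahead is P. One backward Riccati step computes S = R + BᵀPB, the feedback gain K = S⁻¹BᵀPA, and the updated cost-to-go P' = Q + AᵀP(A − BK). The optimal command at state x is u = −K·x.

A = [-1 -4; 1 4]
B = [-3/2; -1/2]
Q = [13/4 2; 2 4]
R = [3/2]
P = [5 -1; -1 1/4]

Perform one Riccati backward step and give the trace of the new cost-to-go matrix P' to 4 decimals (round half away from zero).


BᵀP = [-7.0000 1.3750]
S = R + BᵀPB = [3/2] + [9.8125] = [11.3125]
BᵀPA = [8.3750 33.5000]
K = S⁻¹·BᵀPA = [0.7403 2.9613]
A−BK = [0.1105 0.4420; 1.3702 5.4807]
AᵀP(A−BK) = [1.0497 4.1989; 4.1989 16.7956]
P' = Q + AᵀP(A−BK) = [4.2997 6.1989; 6.1989 20.7956]
tr(P') = 25.0953

25.0953


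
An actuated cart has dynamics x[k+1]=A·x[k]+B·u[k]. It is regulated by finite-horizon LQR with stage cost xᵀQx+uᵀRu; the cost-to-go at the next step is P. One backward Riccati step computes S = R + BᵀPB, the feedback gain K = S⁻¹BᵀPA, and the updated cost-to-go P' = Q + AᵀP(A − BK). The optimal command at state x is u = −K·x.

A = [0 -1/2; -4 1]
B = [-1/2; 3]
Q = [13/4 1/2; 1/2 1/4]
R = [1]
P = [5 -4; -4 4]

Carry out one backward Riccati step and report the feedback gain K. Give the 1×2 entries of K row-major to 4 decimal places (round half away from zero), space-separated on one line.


BᵀP = [-14.5000 14.0000]
S = R + BᵀPB = [1] + [49.2500] = [50.2500]
BᵀPA = [-56.0000 21.2500]
K = S⁻¹·BᵀPA = [-1.1144 0.4229]
A−BK = [-0.5572 -0.2886; -0.6567 -0.2687]
AᵀP(A−BK) = [1.5920 -0.3184; -0.3184 0.2637]
P' = Q + AᵀP(A−BK) = [4.8420 0.1816; 0.1816 0.5137]
tr(P') = 5.3557

-1.1144 0.4229


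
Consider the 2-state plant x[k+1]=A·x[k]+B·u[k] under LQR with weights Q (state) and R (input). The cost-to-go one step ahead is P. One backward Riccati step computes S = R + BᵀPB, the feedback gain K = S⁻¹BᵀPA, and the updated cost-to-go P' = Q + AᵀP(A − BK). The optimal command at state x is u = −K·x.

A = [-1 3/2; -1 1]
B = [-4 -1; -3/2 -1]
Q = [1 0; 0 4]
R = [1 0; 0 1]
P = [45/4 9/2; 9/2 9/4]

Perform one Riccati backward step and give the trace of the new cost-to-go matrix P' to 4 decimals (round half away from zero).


BᵀP = [-51.7500 -21.3750; -15.7500 -6.7500]
S = R + BᵀPB = [1 0; 0 1] + [239.0625 73.1250; 73.1250 22.5000] = [240.0625 73.1250; 73.1250 23.5000]
BᵀPA = [73.1250 -99.0000; 22.5000 -30.3750]
K = S⁻¹·BᵀPA = [0.2486 -0.3580; 0.1840 -0.1785]
A−BK = [0.1782 -0.1106; -0.4431 0.2845]
AᵀP(A−BK) = [0.1840 -0.1785; -0.1785 0.1966]
P' = Q + AᵀP(A−BK) = [1.1840 -0.1785; -0.1785 4.1966]
tr(P') = 5.3806

5.3806


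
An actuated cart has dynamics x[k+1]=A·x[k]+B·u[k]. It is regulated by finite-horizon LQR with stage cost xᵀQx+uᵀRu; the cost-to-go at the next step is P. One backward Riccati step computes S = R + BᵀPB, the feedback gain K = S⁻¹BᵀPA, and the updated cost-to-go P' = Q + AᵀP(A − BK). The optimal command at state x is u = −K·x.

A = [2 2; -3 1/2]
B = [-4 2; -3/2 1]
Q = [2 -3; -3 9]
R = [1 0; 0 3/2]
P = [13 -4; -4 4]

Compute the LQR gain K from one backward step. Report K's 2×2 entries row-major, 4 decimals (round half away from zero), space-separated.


BᵀP = [-46.0000 10.0000; 22.0000 -4.0000]
S = R + BᵀPB = [1 0; 0 3/2] + [169.0000 -82.0000; -82.0000 40.0000] = [170.0000 -82.0000; -82.0000 41.5000]
BᵀPA = [-122.0000 -87.0000; 56.0000 42.0000]
K = S⁻¹·BᵀPA = [-1.4230 -0.5030; -1.4622 0.0181]
A−BK = [-0.7674 -0.0483; -3.6722 -0.2727]
AᵀP(A−BK) = [44.2840 3.6163; 3.6163 0.4758]
P' = Q + AᵀP(A−BK) = [46.2840 0.6163; 0.6163 9.4758]
tr(P') = 55.7598

-1.4230 -0.5030 -1.4622 0.0181


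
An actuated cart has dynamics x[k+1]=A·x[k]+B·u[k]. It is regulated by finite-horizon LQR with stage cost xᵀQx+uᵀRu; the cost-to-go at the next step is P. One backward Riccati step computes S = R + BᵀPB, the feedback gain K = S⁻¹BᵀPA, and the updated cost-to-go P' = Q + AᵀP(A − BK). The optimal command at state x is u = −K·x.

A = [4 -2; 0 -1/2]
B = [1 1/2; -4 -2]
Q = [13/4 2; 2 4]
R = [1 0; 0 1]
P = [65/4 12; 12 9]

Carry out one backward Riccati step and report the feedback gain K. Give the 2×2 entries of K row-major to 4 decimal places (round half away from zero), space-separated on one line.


BᵀP = [-31.7500 -24.0000; -15.8750 -12.0000]
S = R + BᵀPB = [1 0; 0 1] + [64.2500 32.1250; 32.1250 16.0625] = [65.2500 32.1250; 32.1250 17.0625]
BᵀPA = [-127.0000 75.5000; -63.5000 37.7500]
K = S⁻¹·BᵀPA = [-1.5619 0.9285; -0.7809 0.4643]
A−BK = [5.9523 -3.1606; -7.8094 4.1426]
AᵀP(A−BK) = [12.0523 -6.5980; -6.5980 3.6213]
P' = Q + AᵀP(A−BK) = [15.3023 -4.5980; -4.5980 7.6213]
tr(P') = 22.9235

-1.5619 0.9285 -0.7809 0.4643


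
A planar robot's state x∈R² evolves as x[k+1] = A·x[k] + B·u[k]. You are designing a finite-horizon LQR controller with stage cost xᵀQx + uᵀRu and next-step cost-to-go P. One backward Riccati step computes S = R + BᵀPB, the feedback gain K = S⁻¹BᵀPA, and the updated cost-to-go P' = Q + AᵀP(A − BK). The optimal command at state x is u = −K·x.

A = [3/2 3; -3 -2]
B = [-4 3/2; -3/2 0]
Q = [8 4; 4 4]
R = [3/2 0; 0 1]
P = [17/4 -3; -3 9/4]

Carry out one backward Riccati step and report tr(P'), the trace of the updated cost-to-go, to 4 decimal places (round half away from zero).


BᵀP = [-12.5000 8.6250; 6.3750 -4.5000]
S = R + BᵀPB = [3/2 0; 0 1] + [37.0625 -18.7500; -18.7500 9.5625] = [38.5625 -18.7500; -18.7500 10.5625]
BᵀPA = [-44.6250 -54.7500; 23.0625 28.1250]
K = S⁻¹·BᵀPA = [-0.6982 -0.9139; 0.9440 1.0404]
A−BK = [-2.7089 -2.2162; -4.0474 -3.3708]
AᵀP(A−BK) = [3.8836 3.8477; 3.8477 3.9524]
P' = Q + AᵀP(A−BK) = [11.8836 7.8477; 7.8477 7.9524]
tr(P') = 19.8360

19.8360


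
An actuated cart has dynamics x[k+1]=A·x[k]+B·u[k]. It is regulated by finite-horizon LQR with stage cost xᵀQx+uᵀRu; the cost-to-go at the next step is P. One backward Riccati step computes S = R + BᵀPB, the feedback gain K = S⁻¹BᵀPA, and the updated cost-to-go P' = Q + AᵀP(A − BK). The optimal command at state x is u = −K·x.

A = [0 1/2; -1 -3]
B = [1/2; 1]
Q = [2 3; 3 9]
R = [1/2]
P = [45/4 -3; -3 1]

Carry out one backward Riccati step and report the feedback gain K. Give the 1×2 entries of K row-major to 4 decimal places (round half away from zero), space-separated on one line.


0.3810 2.1429

BᵀP = [2.6250 -0.5000]
S = R + BᵀPB = [1/2] + [0.8125] = [1.3125]
BᵀPA = [0.5000 2.8125]
K = S⁻¹·BᵀPA = [0.3810 2.1429]
A−BK = [-0.1905 -0.5714; -1.3810 -5.1429]
AᵀP(A−BK) = [0.8095 3.4286; 3.4286 14.7857]
P' = Q + AᵀP(A−BK) = [2.8095 6.4286; 6.4286 23.7857]
tr(P') = 26.5952


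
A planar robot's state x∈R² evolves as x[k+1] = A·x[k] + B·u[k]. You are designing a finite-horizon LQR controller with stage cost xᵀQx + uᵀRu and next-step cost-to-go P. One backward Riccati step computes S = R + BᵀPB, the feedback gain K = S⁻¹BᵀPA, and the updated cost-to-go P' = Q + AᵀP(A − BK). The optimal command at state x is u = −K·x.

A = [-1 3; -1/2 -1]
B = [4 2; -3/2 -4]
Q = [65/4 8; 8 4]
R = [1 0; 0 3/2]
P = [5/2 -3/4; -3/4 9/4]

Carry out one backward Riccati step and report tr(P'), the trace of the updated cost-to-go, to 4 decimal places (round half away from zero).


BᵀP = [11.1250 -6.3750; 8.0000 -10.5000]
S = R + BᵀPB = [1 0; 0 3/2] + [54.0625 47.7500; 47.7500 58.0000] = [55.0625 47.7500; 47.7500 59.5000]
BᵀPA = [-7.9375 39.7500; -2.7500 34.5000]
K = S⁻¹·BᵀPA = [-0.3423 0.7205; 0.2285 0.0016]
A−BK = [-0.0878 0.1147; -0.0995 0.0872]
AᵀP(A−BK) = [0.2239 -0.2765; -0.2765 0.5542]
P' = Q + AᵀP(A−BK) = [16.4739 7.7235; 7.7235 4.5542]
tr(P') = 21.0281

21.0281


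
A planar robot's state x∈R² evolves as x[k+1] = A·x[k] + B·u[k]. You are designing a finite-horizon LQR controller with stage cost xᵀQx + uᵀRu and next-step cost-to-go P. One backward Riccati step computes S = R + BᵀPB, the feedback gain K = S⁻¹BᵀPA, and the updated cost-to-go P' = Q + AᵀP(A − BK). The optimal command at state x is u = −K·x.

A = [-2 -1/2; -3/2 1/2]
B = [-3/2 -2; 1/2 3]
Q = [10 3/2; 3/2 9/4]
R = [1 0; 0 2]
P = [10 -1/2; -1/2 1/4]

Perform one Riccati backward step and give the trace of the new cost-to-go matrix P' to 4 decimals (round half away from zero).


14.7590

BᵀP = [-15.2500 0.8750; -21.5000 1.7500]
S = R + BᵀPB = [1 0; 0 2] + [23.3125 33.1250; 33.1250 48.2500] = [24.3125 33.1250; 33.1250 50.2500]
BᵀPA = [29.1875 8.0625; 40.3750 11.6250]
K = S⁻¹·BᵀPA = [1.0387 0.1612; 0.1188 0.1251]
A−BK = [-0.2044 -0.0080; -2.3757 0.0442]
AᵀP(A−BK) = [2.4503 0.1823; 0.1823 0.0588]
P' = Q + AᵀP(A−BK) = [12.4503 1.6823; 1.6823 2.3088]
tr(P') = 14.7590


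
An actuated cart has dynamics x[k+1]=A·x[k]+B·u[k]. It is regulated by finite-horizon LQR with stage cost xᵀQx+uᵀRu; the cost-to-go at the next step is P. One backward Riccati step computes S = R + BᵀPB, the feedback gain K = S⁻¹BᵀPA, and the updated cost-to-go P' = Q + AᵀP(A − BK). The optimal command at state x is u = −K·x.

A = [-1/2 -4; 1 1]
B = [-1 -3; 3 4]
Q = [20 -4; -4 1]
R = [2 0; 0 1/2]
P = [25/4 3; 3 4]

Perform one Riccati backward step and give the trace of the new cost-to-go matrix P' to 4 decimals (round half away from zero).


BᵀP = [2.7500 9.0000; -6.7500 7.0000]
S = R + BᵀPB = [2 0; 0 1/2] + [24.2500 27.7500; 27.7500 48.2500] = [26.2500 27.7500; 27.7500 48.7500]
BᵀPA = [7.6250 -2.0000; 10.3750 34.0000]
K = S⁻¹·BᵀPA = [0.1645 -2.0427; 0.1192 1.8602]
A−BK = [0.0221 -0.4621; 0.0298 -0.3127]
AᵀP(A−BK) = [0.0717 -0.7241; -0.7241 12.6681]
P' = Q + AᵀP(A−BK) = [20.0717 -4.7241; -4.7241 13.6681]
tr(P') = 33.7399

33.7399


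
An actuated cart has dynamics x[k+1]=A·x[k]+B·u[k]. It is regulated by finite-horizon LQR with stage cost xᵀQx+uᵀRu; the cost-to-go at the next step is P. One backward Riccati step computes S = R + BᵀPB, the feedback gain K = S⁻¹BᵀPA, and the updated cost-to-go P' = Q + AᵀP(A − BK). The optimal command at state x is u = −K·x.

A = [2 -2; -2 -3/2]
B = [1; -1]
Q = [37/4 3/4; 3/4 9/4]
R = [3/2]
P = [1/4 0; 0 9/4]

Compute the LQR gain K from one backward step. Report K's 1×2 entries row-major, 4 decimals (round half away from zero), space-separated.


BᵀP = [0.2500 -2.2500]
S = R + BᵀPB = [3/2] + [2.5000] = [4.0000]
BᵀPA = [5.0000 2.8750]
K = S⁻¹·BᵀPA = [1.2500 0.7188]
A−BK = [0.7500 -2.7188; -0.7500 -0.7813]
AᵀP(A−BK) = [3.7500 2.1563; 2.1563 3.9961]
P' = Q + AᵀP(A−BK) = [13.0000 2.9063; 2.9063 6.2461]
tr(P') = 19.2461

1.2500 0.7188


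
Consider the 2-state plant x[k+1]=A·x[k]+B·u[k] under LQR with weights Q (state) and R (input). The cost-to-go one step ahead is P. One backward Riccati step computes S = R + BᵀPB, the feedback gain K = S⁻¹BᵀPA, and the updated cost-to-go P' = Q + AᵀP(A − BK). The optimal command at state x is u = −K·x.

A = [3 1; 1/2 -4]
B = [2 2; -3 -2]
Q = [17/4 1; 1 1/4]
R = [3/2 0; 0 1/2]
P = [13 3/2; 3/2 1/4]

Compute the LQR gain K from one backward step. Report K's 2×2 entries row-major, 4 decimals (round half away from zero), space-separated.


BᵀP = [21.5000 2.2500; 23.0000 2.5000]
S = R + BᵀPB = [3/2 0; 0 1/2] + [36.2500 38.5000; 38.5000 41.0000] = [37.7500 38.5000; 38.5000 41.5000]
BᵀPA = [65.6250 12.5000; 70.2500 13.0000]
K = S⁻¹·BᵀPA = [0.2230 0.2163; 1.4859 0.1126]
A−BK = [-0.4178 0.3422; 4.1407 -3.1259]
AᵀP(A−BK) = [2.5443 -0.8541; -0.8541 0.8326]
P' = Q + AᵀP(A−BK) = [6.7943 0.1459; 0.1459 1.0826]
tr(P') = 7.8769

0.2230 0.2163 1.4859 0.1126


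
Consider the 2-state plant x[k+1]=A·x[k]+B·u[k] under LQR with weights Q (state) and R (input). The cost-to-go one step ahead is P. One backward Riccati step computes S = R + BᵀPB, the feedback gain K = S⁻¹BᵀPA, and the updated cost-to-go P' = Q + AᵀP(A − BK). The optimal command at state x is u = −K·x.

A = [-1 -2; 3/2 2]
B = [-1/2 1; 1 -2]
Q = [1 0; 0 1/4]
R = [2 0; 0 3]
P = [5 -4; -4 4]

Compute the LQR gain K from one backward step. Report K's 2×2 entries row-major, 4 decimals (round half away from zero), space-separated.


BᵀP = [-6.5000 6.0000; 13.0000 -12.0000]
S = R + BᵀPB = [2 0; 0 3] + [9.2500 -18.5000; -18.5000 37.0000] = [11.2500 -18.5000; -18.5000 40.0000]
BᵀPA = [15.5000 25.0000; -31.0000 -50.0000]
K = S⁻¹·BᵀPA = [0.4316 0.6961; -0.5754 -0.9281]
A−BK = [-0.2088 -0.7239; -0.0824 -0.5522]
AᵀP(A−BK) = [1.4733 2.4408; 2.4408 4.1949]
P' = Q + AᵀP(A−BK) = [2.4733 2.4408; 2.4408 4.4449]
tr(P') = 6.9182

0.4316 0.6961 -0.5754 -0.9281


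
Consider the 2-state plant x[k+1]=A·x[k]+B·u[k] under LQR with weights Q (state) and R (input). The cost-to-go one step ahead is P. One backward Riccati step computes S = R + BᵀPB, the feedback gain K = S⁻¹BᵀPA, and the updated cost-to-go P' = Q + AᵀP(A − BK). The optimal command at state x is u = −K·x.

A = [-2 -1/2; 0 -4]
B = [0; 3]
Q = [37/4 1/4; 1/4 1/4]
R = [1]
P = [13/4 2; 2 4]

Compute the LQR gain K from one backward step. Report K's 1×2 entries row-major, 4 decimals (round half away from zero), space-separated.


BᵀP = [6.0000 12.0000]
S = R + BᵀPB = [1] + [36.0000] = [37.0000]
BᵀPA = [-12.0000 -51.0000]
K = S⁻¹·BᵀPA = [-0.3243 -1.3784]
A−BK = [-2.0000 -0.5000; 0.9730 0.1351]
AᵀP(A−BK) = [9.1081 2.7095; 2.7095 2.5152]
P' = Q + AᵀP(A−BK) = [18.3581 2.9595; 2.9595 2.7652]
tr(P') = 21.1233

-0.3243 -1.3784


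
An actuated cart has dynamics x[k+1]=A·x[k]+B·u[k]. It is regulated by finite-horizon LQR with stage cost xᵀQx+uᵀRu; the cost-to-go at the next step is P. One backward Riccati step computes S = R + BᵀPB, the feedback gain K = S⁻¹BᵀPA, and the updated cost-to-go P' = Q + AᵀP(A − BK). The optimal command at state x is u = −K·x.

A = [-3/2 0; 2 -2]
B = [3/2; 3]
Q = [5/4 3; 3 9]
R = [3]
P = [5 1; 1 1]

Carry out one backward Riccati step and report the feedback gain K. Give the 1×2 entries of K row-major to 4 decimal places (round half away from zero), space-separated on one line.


-0.2093 -0.2791

BᵀP = [10.5000 4.5000]
S = R + BᵀPB = [3] + [29.2500] = [32.2500]
BᵀPA = [-6.7500 -9.0000]
K = S⁻¹·BᵀPA = [-0.2093 -0.2791]
A−BK = [-1.1860 0.4186; 2.6279 -1.1628]
AᵀP(A−BK) = [7.8372 -2.8837; -2.8837 1.4884]
P' = Q + AᵀP(A−BK) = [9.0872 0.1163; 0.1163 10.4884]
tr(P') = 19.5756


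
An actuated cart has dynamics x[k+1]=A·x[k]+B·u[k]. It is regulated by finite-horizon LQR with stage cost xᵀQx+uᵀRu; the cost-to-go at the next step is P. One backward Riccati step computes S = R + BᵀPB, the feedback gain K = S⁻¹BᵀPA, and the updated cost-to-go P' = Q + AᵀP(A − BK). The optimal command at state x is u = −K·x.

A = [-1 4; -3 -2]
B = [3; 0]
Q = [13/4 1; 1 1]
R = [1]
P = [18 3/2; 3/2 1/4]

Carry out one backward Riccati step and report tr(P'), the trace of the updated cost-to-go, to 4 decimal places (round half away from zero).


7.6702

BᵀP = [54.0000 4.5000]
S = R + BᵀPB = [1] + [162.0000] = [163.0000]
BᵀPA = [-67.5000 207.0000]
K = S⁻¹·BᵀPA = [-0.4141 1.2699]
A−BK = [0.2423 0.1902; -3.0000 -2.0000]
AᵀP(A−BK) = [1.2975 0.2209; 0.2209 2.1227]
P' = Q + AᵀP(A−BK) = [4.5475 1.2209; 1.2209 3.1227]
tr(P') = 7.6702


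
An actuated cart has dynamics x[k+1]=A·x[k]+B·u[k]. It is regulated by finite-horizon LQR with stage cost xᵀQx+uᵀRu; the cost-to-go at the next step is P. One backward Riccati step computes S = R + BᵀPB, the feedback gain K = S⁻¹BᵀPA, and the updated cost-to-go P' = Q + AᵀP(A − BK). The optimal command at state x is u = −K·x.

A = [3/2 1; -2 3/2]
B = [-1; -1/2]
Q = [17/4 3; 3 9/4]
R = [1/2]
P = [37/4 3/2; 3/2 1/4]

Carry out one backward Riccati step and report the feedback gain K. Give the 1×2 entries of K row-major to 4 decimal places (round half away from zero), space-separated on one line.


BᵀP = [-10.0000 -1.6250]
S = R + BᵀPB = [1/2] + [10.8125] = [11.3125]
BᵀPA = [-11.7500 -12.4375]
K = S⁻¹·BᵀPA = [-1.0387 -1.0994]
A−BK = [0.4613 -0.0994; -2.5193 0.9503]
AᵀP(A−BK) = [0.6081 0.5815; 0.5815 0.6381]
P' = Q + AᵀP(A−BK) = [4.8581 3.5815; 3.5815 2.8881]
tr(P') = 7.7462

-1.0387 -1.0994


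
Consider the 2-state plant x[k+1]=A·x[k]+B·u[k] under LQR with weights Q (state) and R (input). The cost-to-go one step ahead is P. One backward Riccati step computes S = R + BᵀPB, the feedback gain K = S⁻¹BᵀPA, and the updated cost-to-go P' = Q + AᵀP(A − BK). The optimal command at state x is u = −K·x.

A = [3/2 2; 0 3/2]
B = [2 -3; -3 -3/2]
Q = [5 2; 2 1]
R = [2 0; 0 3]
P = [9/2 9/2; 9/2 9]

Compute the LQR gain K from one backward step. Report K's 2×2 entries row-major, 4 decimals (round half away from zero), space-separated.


0.1615 -0.1450 -0.3541 -0.7207

BᵀP = [-4.5000 -18.0000; -20.2500 -27.0000]
S = R + BᵀPB = [2 0; 0 3] + [45.0000 40.5000; 40.5000 101.2500] = [47.0000 40.5000; 40.5000 104.2500]
BᵀPA = [-6.7500 -36.0000; -30.3750 -81.0000]
K = S⁻¹·BᵀPA = [0.1615 -0.1450; -0.3541 -0.7207]
A−BK = [0.1146 0.1279; -0.0466 -0.0159]
AᵀP(A−BK) = [0.4590 0.7564; 0.7564 1.6577]
P' = Q + AᵀP(A−BK) = [5.4590 2.7564; 2.7564 2.6577]
tr(P') = 8.1167


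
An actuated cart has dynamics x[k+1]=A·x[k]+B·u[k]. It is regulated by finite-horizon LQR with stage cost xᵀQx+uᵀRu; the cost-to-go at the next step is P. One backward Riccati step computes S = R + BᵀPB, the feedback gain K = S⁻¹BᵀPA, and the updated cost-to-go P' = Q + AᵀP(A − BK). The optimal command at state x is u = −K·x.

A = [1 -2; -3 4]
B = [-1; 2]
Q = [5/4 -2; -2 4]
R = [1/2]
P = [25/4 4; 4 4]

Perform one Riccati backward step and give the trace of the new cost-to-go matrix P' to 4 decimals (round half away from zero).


9.7870

BᵀP = [1.7500 4.0000]
S = R + BᵀPB = [1/2] + [6.2500] = [6.7500]
BᵀPA = [-10.2500 12.5000]
K = S⁻¹·BᵀPA = [-1.5185 1.8519]
A−BK = [-0.5185 -0.1481; 0.0370 0.2963]
AᵀP(A−BK) = [2.6852 -1.5185; -1.5185 1.8519]
P' = Q + AᵀP(A−BK) = [3.9352 -3.5185; -3.5185 5.8519]
tr(P') = 9.7870


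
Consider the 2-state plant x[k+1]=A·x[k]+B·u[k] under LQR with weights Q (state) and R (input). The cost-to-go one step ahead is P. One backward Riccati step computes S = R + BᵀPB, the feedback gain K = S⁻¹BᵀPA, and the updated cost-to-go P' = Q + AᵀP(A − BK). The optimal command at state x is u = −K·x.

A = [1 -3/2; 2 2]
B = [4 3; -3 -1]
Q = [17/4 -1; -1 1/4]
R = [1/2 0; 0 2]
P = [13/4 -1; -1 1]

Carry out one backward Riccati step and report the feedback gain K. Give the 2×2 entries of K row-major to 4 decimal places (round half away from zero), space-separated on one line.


BᵀP = [16.0000 -7.0000; 10.7500 -4.0000]
S = R + BᵀPB = [1/2 0; 0 2] + [85.0000 55.0000; 55.0000 36.2500] = [85.5000 55.0000; 55.0000 38.2500]
BᵀPA = [2.0000 -38.0000; 2.7500 -24.1250]
K = S⁻¹·BᵀPA = [-0.3046 -0.5160; 0.5099 0.1113]
A−BK = [0.6887 0.2303; 1.5960 0.5632]
AᵀP(A−BK) = [2.4570 0.8510; 0.8510 0.3881]
P' = Q + AᵀP(A−BK) = [6.7070 -0.1490; -0.1490 0.6381]
tr(P') = 7.3450

-0.3046 -0.5160 0.5099 0.1113


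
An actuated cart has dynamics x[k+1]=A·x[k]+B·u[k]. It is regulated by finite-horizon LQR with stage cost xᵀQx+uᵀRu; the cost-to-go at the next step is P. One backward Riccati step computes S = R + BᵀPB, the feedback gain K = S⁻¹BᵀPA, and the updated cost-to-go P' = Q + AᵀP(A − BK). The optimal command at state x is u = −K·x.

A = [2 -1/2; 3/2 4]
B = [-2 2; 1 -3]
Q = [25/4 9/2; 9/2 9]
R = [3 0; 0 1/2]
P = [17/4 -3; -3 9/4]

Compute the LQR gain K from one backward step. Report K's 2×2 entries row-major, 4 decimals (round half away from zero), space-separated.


-0.1040 0.0193 0.1479 -0.7977

BᵀP = [-11.5000 8.2500; 17.5000 -12.7500]
S = R + BᵀPB = [3 0; 0 1/2] + [31.2500 -47.7500; -47.7500 73.2500] = [34.2500 -47.7500; -47.7500 73.7500]
BᵀPA = [-10.6250 38.7500; 15.8750 -59.7500]
K = S⁻¹·BᵀPA = [-0.1040 0.0193; 0.1479 -0.7977]
A−BK = [1.4962 1.1340; 2.0478 1.5877]
AᵀP(A−BK) = [0.6093 0.3681; 0.3681 0.6536]
P' = Q + AᵀP(A−BK) = [6.8593 4.8681; 4.8681 9.6536]
tr(P') = 16.5129


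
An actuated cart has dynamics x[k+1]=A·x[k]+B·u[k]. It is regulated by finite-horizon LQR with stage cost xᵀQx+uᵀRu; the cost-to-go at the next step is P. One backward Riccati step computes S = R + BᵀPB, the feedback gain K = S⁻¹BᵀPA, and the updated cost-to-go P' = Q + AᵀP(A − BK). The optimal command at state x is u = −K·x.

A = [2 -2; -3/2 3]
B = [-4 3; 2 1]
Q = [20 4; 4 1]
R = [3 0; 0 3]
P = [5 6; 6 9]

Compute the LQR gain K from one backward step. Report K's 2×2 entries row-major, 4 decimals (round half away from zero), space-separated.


BᵀP = [-8.0000 -6.0000; 21.0000 27.0000]
S = R + BᵀPB = [3 0; 0 3] + [20.0000 -30.0000; -30.0000 90.0000] = [23.0000 -30.0000; -30.0000 93.0000]
BᵀPA = [-7.0000 -2.0000; 1.5000 39.0000]
K = S⁻¹·BᵀPA = [-0.4891 0.7942; -0.1416 0.6755]
A−BK = [0.4685 -0.8499; -0.3801 0.7361]
AᵀP(A−BK) = [1.0387 -1.9540; -1.9540 4.2421]
P' = Q + AᵀP(A−BK) = [21.0387 2.0460; 2.0460 5.2421]
tr(P') = 26.2809

-0.4891 0.7942 -0.1416 0.6755


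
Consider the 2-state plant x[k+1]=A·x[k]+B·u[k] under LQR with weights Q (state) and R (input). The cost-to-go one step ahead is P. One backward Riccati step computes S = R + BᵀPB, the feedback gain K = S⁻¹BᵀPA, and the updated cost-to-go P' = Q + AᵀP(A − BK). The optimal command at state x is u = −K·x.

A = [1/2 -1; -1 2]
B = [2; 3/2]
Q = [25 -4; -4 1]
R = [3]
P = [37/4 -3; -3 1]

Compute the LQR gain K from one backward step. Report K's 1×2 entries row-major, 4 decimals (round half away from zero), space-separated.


BᵀP = [14.0000 -4.5000]
S = R + BᵀPB = [3] + [21.2500] = [24.2500]
BᵀPA = [11.5000 -23.0000]
K = S⁻¹·BᵀPA = [0.4742 -0.9485]
A−BK = [-0.4485 0.8969; -1.7113 3.4227]
AᵀP(A−BK) = [0.8589 -1.7178; -1.7178 3.4356]
P' = Q + AᵀP(A−BK) = [25.8589 -5.7178; -5.7178 4.4356]
tr(P') = 30.2945

0.4742 -0.9485


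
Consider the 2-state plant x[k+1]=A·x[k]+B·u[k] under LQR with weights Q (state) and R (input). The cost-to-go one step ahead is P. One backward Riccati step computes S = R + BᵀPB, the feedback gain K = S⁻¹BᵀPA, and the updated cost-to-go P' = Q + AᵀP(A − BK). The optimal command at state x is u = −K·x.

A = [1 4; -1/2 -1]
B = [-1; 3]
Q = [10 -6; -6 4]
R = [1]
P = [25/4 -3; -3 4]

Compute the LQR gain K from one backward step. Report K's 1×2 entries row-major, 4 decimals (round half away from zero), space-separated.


BᵀP = [-15.2500 15.0000]
S = R + BᵀPB = [1] + [60.2500] = [61.2500]
BᵀPA = [-22.7500 -76.0000]
K = S⁻¹·BᵀPA = [-0.3714 -1.2408]
A−BK = [0.6286 2.7592; 0.6143 2.7224]
AᵀP(A−BK) = [1.8000 7.7714; 7.7714 33.6980]
P' = Q + AᵀP(A−BK) = [11.8000 1.7714; 1.7714 37.6980]
tr(P') = 49.4980

-0.3714 -1.2408


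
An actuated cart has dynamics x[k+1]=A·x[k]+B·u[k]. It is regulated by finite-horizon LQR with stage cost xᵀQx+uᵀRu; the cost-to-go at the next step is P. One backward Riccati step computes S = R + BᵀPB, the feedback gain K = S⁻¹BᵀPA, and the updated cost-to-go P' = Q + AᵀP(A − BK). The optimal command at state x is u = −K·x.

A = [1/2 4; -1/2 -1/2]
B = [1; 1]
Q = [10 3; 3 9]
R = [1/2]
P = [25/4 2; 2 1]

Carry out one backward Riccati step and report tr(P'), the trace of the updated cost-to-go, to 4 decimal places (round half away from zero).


27.0293

BᵀP = [8.2500 3.0000]
S = R + BᵀPB = [1/2] + [11.2500] = [11.7500]
BᵀPA = [2.6250 31.5000]
K = S⁻¹·BᵀPA = [0.2234 2.6809]
A−BK = [0.2766 1.3191; -0.7234 -3.1809]
AᵀP(A−BK) = [0.2261 1.2128; 1.2128 7.8032]
P' = Q + AᵀP(A−BK) = [10.2261 4.2128; 4.2128 16.8032]
tr(P') = 27.0293


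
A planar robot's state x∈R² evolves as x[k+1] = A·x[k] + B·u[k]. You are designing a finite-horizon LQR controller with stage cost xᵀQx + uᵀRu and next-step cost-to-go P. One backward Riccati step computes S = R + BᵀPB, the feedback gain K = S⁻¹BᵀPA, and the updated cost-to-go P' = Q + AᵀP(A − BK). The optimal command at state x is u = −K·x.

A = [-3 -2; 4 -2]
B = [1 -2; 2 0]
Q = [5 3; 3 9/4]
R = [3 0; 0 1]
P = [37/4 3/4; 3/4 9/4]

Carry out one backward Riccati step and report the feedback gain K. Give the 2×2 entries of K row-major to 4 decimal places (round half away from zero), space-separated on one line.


BᵀP = [10.7500 5.2500; -18.5000 -1.5000]
S = R + BᵀPB = [3 0; 0 1] + [21.2500 -21.5000; -21.5000 37.0000] = [24.2500 -21.5000; -21.5000 38.0000]
BᵀPA = [-11.2500 -32.0000; 49.5000 40.0000]
K = S⁻¹·BᵀPA = [1.3865 -0.7752; 2.0871 0.6140]
A−BK = [-0.2123 0.0033; 1.2270 -0.4496]
AᵀP(A−BK) = [13.5367 -3.1159; -3.1159 2.6326]
P' = Q + AᵀP(A−BK) = [18.5367 -0.1159; -0.1159 4.8826]
tr(P') = 23.4193

1.3865 -0.7752 2.0871 0.6140


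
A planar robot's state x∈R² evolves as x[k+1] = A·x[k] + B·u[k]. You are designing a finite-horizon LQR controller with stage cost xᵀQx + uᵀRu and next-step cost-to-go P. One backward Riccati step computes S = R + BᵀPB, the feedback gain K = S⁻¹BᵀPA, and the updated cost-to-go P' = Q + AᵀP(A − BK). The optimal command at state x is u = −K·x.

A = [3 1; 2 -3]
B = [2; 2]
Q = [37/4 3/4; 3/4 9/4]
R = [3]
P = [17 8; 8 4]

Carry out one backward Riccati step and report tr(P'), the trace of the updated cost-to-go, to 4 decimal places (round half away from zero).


BᵀP = [50.0000 24.0000]
S = R + BᵀPB = [3] + [148.0000] = [151.0000]
BᵀPA = [198.0000 -22.0000]
K = S⁻¹·BᵀPA = [1.3113 -0.1457]
A−BK = [0.3775 1.2914; -0.6225 -2.7086]
AᵀP(A−BK) = [5.3709 -0.1523; -0.1523 1.7947]
P' = Q + AᵀP(A−BK) = [14.6209 0.5977; 0.5977 4.0447]
tr(P') = 18.6656

18.6656


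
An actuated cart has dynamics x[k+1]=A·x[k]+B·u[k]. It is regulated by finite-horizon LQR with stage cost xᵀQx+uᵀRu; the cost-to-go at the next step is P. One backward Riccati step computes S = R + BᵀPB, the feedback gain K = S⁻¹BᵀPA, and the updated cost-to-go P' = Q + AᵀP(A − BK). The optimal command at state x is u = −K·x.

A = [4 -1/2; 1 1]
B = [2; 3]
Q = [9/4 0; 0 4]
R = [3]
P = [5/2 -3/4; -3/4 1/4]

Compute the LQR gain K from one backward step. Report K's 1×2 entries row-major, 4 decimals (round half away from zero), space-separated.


1.6400 -0.3400

BᵀP = [2.7500 -0.7500]
S = R + BᵀPB = [3] + [3.2500] = [6.2500]
BᵀPA = [10.2500 -2.1250]
K = S⁻¹·BᵀPA = [1.6400 -0.3400]
A−BK = [0.7200 0.1800; -3.9200 2.0200]
AᵀP(A−BK) = [17.4400 -3.8900; -3.8900 0.9025]
P' = Q + AᵀP(A−BK) = [19.6900 -3.8900; -3.8900 4.9025]
tr(P') = 24.5925


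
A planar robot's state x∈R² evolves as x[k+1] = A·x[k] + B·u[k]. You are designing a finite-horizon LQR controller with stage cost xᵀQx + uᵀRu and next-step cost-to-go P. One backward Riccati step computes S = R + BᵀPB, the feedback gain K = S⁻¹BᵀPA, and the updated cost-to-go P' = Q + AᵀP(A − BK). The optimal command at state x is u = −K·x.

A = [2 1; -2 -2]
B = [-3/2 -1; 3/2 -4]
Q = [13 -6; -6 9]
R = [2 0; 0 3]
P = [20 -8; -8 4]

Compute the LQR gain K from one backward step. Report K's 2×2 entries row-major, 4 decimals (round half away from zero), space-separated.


-1.2829 -0.7845 0.0658 0.1941

BᵀP = [-42.0000 18.0000; 12.0000 -8.0000]
S = R + BᵀPB = [2 0; 0 3] + [90.0000 -30.0000; -30.0000 20.0000] = [92.0000 -30.0000; -30.0000 23.0000]
BᵀPA = [-120.0000 -78.0000; 40.0000 28.0000]
K = S⁻¹·BᵀPA = [-1.2829 -0.7845; 0.0658 0.1941]
A−BK = [0.1414 0.0173; 0.1875 -0.0469]
AᵀP(A−BK) = [3.4211 2.0921; 2.0921 1.3717]
P' = Q + AᵀP(A−BK) = [16.4211 -3.9079; -3.9079 10.3717]
tr(P') = 26.7928


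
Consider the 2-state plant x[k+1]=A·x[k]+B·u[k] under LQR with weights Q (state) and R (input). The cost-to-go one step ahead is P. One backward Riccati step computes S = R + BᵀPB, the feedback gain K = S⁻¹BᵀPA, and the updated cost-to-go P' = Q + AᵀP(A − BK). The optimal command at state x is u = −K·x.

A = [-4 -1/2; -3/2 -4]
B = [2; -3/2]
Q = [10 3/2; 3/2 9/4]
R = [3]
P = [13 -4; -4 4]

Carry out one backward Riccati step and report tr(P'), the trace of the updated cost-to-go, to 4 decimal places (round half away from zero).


84.2159

BᵀP = [32.0000 -14.0000]
S = R + BᵀPB = [3] + [85.0000] = [88.0000]
BᵀPA = [-107.0000 40.0000]
K = S⁻¹·BᵀPA = [-1.2159 0.4545]
A−BK = [-1.5682 -1.4091; -3.3239 -3.3182]
AᵀP(A−BK) = [38.8977 31.6364; 31.6364 33.0682]
P' = Q + AᵀP(A−BK) = [48.8977 33.1364; 33.1364 35.3182]
tr(P') = 84.2159


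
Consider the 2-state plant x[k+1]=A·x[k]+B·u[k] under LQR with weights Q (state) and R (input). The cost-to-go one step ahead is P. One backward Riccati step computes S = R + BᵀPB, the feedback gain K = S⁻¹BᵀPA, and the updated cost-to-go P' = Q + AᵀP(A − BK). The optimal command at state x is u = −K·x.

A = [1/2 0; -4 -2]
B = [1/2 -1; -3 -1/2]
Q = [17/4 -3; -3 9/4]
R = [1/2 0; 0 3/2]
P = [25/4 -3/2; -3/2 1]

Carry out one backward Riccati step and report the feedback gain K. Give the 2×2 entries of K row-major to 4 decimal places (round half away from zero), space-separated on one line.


1.2258 0.5470 0.0459 0.1762

BᵀP = [7.6250 -3.7500; -5.5000 1.0000]
S = R + BᵀPB = [1/2 0; 0 3/2] + [15.0625 -5.7500; -5.7500 5.0000] = [15.5625 -5.7500; -5.7500 6.5000]
BᵀPA = [18.8125 7.5000; -6.7500 -2.0000]
K = S⁻¹·BᵀPA = [1.2258 0.5470; 0.0459 0.1762]
A−BK = [-0.0670 -0.0973; -0.2997 -0.2708]
AᵀP(A−BK) = [0.8121 0.3983; 0.3983 0.2497]
P' = Q + AᵀP(A−BK) = [5.0621 -2.6017; -2.6017 2.4997]
tr(P') = 7.5617


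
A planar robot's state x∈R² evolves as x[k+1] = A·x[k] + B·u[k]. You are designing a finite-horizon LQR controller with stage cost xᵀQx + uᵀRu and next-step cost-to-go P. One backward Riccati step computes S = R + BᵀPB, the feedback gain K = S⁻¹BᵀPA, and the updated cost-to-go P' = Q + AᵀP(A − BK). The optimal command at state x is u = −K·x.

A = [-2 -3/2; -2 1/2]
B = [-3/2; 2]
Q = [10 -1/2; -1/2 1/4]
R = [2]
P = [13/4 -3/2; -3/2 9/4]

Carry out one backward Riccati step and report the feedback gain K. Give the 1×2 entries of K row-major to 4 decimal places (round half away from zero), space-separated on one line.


BᵀP = [-7.8750 6.7500]
S = R + BᵀPB = [2] + [25.3125] = [27.3125]
BᵀPA = [2.2500 15.1875]
K = S⁻¹·BᵀPA = [0.0824 0.5561]
A−BK = [-1.8764 -0.6659; -2.1648 -0.6121]
AᵀP(A−BK) = [9.8146 3.2489; 3.2489 1.6798]
P' = Q + AᵀP(A−BK) = [19.8146 2.7489; 2.7489 1.9298]
tr(P') = 21.7444

0.0824 0.5561


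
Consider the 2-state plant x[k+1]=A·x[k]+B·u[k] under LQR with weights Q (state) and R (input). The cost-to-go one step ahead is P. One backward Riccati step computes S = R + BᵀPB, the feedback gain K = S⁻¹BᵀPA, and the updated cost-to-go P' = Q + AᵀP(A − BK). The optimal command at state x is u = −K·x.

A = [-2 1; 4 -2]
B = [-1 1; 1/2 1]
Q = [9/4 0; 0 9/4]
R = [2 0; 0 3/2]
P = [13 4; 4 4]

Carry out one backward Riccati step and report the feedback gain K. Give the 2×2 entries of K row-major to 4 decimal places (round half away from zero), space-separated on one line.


BᵀP = [-11.0000 -2.0000; 17.0000 8.0000]
S = R + BᵀPB = [2 0; 0 3/2] + [10.0000 -13.0000; -13.0000 25.0000] = [12.0000 -13.0000; -13.0000 26.5000]
BᵀPA = [14.0000 -7.0000; -2.0000 1.0000]
K = S⁻¹·BᵀPA = [2.3154 -1.1577; 1.0604 -0.5302]
A−BK = [-0.7450 0.3725; 1.7819 -0.8909]
AᵀP(A−BK) = [21.7047 -10.8523; -10.8523 5.4262]
P' = Q + AᵀP(A−BK) = [23.9547 -10.8523; -10.8523 7.6762]
tr(P') = 31.6309

2.3154 -1.1577 1.0604 -0.5302


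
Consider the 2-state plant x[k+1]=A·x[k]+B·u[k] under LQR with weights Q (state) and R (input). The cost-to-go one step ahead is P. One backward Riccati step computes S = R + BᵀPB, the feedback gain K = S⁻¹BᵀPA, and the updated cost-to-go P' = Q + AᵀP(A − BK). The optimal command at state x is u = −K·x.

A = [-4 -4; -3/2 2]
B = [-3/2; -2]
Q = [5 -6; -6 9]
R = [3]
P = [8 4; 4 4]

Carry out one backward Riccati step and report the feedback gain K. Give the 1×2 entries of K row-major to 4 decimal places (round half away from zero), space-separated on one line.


BᵀP = [-20.0000 -14.0000]
S = R + BᵀPB = [3] + [58.0000] = [61.0000]
BᵀPA = [101.0000 52.0000]
K = S⁻¹·BᵀPA = [1.6557 0.8525]
A−BK = [-1.5164 -2.7213; 1.8115 3.7049]
AᵀP(A−BK) = [17.7705 21.9016; 21.9016 35.6721]
P' = Q + AᵀP(A−BK) = [22.7705 15.9016; 15.9016 44.6721]
tr(P') = 67.4426

1.6557 0.8525


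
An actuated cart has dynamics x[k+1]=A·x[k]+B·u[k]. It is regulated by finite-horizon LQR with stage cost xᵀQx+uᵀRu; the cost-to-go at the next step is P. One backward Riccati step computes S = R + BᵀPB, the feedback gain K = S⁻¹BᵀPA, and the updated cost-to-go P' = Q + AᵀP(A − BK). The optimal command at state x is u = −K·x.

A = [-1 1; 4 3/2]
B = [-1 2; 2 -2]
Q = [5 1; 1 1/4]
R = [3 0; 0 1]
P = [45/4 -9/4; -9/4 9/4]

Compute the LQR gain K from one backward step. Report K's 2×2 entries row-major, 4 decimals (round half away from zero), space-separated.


0.8679 0.5979 -0.3280 0.5535

BᵀP = [-15.7500 6.7500; 27.0000 -9.0000]
S = R + BᵀPB = [3 0; 0 1] + [29.2500 -45.0000; -45.0000 72.0000] = [32.2500 -45.0000; -45.0000 73.0000]
BᵀPA = [42.7500 -5.6250; -63.0000 13.5000]
K = S⁻¹·BᵀPA = [0.8679 0.5979; -0.3280 0.5535]
A−BK = [0.5239 0.4909; 1.6082 1.4112]
AᵀP(A−BK) = [7.4829 5.9351; 5.9351 5.4533]
P' = Q + AᵀP(A−BK) = [12.4829 6.9351; 6.9351 5.7033]
tr(P') = 18.1862
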